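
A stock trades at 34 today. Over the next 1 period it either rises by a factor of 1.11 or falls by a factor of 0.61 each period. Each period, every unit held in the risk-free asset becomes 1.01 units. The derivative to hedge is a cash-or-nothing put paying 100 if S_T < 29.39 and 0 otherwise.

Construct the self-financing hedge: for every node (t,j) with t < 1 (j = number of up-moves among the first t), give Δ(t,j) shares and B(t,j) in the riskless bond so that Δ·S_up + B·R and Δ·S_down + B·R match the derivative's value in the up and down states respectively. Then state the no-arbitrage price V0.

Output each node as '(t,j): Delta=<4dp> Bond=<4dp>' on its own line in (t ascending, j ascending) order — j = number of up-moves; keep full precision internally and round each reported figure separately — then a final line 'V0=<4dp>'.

No-arbitrage ⇒ martingale measure with p* = (R−d)/(u−d) = 0.8000.
At expiry t=1: V(1,0)=100.0000, V(1,1)=0.0000
  t=0,j=0: stock 34.0000 → up 37.7400 (V=0.0000), down 20.7400 (V=100.0000). Price 19.8020; hedge Δ=-5.8824, bond B=219.8020.
The time-0 hedge costs 19.8020, which is the no-arbitrage price.

(0,0): Delta=-5.8824 Bond=219.8020
V0=19.8020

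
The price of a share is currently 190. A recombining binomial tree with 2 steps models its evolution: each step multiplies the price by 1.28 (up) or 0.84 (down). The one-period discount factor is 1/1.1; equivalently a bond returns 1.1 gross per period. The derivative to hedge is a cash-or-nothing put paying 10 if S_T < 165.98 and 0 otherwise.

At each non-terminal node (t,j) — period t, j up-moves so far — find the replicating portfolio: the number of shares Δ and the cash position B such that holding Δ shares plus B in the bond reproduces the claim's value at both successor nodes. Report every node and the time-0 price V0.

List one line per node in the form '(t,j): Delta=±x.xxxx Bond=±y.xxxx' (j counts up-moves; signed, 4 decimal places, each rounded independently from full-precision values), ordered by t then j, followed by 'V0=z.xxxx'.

(0,0): Delta=-0.0445 Bond=9.8354
(1,0): Delta=-0.1424 Bond=26.4463
(1,1): Delta=0.0000 Bond=0.0000
V0=1.3831

Risk-neutral probability p* = (R−d)/(u−d) = (1.1−0.84)/(1.28−0.84) = 0.5909.
Terminal payoffs: V(2,0)=10.0000, V(2,1)=0.0000, V(2,2)=0.0000
  t=1,j=0: stock 159.6000 → up 204.2880 (V=0.0000), down 134.0640 (V=10.0000). Price 3.7190; hedge Δ=-0.1424, bond B=26.4463.
  t=1,j=1: stock 243.2000 → up 311.2960 (V=0.0000), down 204.2880 (V=0.0000). Price 0.0000; hedge Δ=0.0000, bond B=0.0000.
  t=0,j=0: stock 190.0000 → up 243.2000 (V=0.0000), down 159.6000 (V=3.7190). Price 1.3831; hedge Δ=-0.0445, bond B=9.8354.
Root portfolio cost Δ·190+B reproduces V0=1.3831.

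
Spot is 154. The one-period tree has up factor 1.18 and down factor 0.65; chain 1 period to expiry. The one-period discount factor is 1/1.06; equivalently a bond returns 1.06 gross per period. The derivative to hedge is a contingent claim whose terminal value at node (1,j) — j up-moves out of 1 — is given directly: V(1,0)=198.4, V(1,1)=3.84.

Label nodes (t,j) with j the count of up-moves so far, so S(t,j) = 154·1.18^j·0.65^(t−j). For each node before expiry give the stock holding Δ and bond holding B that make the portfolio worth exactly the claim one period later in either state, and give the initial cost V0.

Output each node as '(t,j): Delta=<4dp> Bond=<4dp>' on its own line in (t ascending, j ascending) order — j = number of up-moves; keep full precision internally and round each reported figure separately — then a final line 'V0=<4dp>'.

(0,0): Delta=-2.3837 Bond=412.2748
V0=45.1805

Under the risk-neutral measure, an up-move has probability p* = (R−d)/(u−d) = 0.7736 and values discount at R = 1.06.
At expiry t=1: V(1,0)=198.4000, V(1,1)=3.8400
  t=0,j=0: stock 154.0000 → up 181.7200 (V=3.8400), down 100.1000 (V=198.4000). Price 45.1805; hedge Δ=-2.3837, bond B=412.2748.
Self-financing check: at every node Δ·S+B equals the discounted successor values.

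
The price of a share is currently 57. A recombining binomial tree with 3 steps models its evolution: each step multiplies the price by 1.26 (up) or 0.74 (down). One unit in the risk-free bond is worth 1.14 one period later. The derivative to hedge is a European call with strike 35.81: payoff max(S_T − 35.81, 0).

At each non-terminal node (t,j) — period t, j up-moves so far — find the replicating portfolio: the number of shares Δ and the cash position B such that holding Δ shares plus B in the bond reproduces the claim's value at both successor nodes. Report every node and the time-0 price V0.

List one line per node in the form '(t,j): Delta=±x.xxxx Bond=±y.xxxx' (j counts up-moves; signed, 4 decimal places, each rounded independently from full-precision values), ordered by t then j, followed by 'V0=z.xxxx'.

No-arbitrage ⇒ martingale measure with p* = (R−d)/(u−d) = 0.7692.
Terminal payoffs: V(3,0)=0.0000, V(3,1)=3.5186, V(3,2)=31.1550, V(3,3)=78.2114
Node (2,0) S=31.2132: V=(p*·3.5186+(1−p*)·0.0000)/1.14=2.3742; Δ=(3.5186−0.0000)/(39.3286−23.0978)=0.2168; B=V−Δ·S=-4.3924
Node (2,1) S=53.1468: V=(p*·31.1550+(1−p*)·3.5186)/1.14=21.7345; Δ=(31.1550−3.5186)/(66.9650−39.3286)=1.0000; B=V−Δ·S=-31.4123
Node (2,2) S=90.4932: V=(p*·78.2114+(1−p*)·31.1550)/1.14=59.0809; Δ=(78.2114−31.1550)/(114.0214−66.9650)=1.0000; B=V−Δ·S=-31.4123
Node (1,0) S=42.1800: V=(p*·21.7345+(1−p*)·2.3742)/1.14=15.1463; Δ=(21.7345−2.3742)/(53.1468−31.2132)=0.8827; B=V−Δ·S=-22.0850
Node (1,1) S=71.8200: V=(p*·59.0809+(1−p*)·21.7345)/1.14=44.2654; Δ=(59.0809−21.7345)/(90.4932−53.1468)=1.0000; B=V−Δ·S=-27.5546
Node (0,0) S=57.0000: V=(p*·44.2654+(1−p*)·15.1463)/1.14=32.9347; Δ=(44.2654−15.1463)/(71.8200−42.1800)=0.9824; B=V−Δ·S=-23.0635
Each (Δ,B) replicates both successor values, so the strategy is self-financing and V0 is arbitrage-free.

(0,0): Delta=0.9824 Bond=-23.0635
(1,0): Delta=0.8827 Bond=-22.0850
(1,1): Delta=1.0000 Bond=-27.5546
(2,0): Delta=0.2168 Bond=-4.3924
(2,1): Delta=1.0000 Bond=-31.4123
(2,2): Delta=1.0000 Bond=-31.4123
V0=32.9347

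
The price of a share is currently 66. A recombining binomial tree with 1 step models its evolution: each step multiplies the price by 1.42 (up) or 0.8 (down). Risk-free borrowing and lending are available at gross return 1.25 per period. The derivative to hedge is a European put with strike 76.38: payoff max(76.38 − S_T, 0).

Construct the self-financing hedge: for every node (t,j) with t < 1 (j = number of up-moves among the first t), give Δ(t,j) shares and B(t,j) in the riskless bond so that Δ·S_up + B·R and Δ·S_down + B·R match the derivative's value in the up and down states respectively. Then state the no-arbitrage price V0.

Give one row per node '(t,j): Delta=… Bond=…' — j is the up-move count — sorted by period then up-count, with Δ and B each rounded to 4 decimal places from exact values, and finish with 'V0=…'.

Since d<R<u, set p* = (R−d)/(u−d) = 0.7258; price each node as the discounted p*-expectation of its children.
Terminal values V(1,·): V(1,0)=23.5800, V(1,1)=0.0000
  t=0,j=0: stock 66.0000 → up 93.7200 (V=0.0000), down 52.8000 (V=23.5800). Price 5.1724; hedge Δ=-0.5762, bond B=43.2046.
Self-financing check: at every node Δ·S+B equals the discounted successor values.

(0,0): Delta=-0.5762 Bond=43.2046
V0=5.1724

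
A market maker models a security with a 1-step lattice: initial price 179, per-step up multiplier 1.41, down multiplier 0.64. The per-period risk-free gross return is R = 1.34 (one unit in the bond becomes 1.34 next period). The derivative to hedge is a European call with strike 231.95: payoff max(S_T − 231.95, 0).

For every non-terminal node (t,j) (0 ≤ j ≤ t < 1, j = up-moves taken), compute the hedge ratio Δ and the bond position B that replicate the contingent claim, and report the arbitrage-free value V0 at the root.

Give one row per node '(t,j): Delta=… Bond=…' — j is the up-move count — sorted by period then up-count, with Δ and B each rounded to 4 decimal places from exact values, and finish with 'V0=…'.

(0,0): Delta=0.1483 Bond=-12.6784
V0=13.8670

No-arbitrage ⇒ martingale measure with p* = (R−d)/(u−d) = 0.9091.
At expiry t=1: V(1,0)=0.0000, V(1,1)=20.4400
Node (0,0) S=179.0000: V=(p*·20.4400+(1−p*)·0.0000)/1.34=13.8670; Δ=(20.4400−0.0000)/(252.3900−114.5600)=0.1483; B=V−Δ·S=-12.6784
The time-0 hedge costs 13.8670, which is the no-arbitrage price.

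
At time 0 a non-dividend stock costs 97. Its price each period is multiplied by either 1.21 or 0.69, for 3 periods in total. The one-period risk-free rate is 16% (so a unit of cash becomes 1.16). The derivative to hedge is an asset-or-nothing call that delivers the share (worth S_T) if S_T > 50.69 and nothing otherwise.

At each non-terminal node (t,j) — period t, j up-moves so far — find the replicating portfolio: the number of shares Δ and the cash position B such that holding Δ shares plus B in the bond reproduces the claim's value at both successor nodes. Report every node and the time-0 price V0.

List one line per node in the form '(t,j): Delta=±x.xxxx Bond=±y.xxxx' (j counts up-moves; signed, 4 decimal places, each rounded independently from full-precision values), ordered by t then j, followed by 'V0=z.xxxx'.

The replicating-portfolio and risk-neutral prices coincide; use p* = (1.16−0.69)/(1.21−0.69) = 0.9038 for the latter.
Terminal payoffs: V(3,0)=0.0000, V(3,1)=55.8799, V(3,2)=97.9922, V(3,3)=171.8414
Node (2,0) S=46.1817: V=(p*·55.8799+(1−p*)·0.0000)/1.16=43.5403; Δ=(55.8799−0.0000)/(55.8799−31.8654)=2.3269; B=V−Δ·S=-63.9209
Node (2,1) S=80.9853: V=(p*·97.9922+(1−p*)·55.8799)/1.16=80.9853; Δ=(97.9922−55.8799)/(97.9922−55.8799)=1.0000; B=V−Δ·S=0.0000
Node (2,2) S=142.0177: V=(p*·171.8414+(1−p*)·97.9922)/1.16=142.0177; Δ=(171.8414−97.9922)/(171.8414−97.9922)=1.0000; B=V−Δ·S=0.0000
Node (1,0) S=66.9300: V=(p*·80.9853+(1−p*)·43.5403)/1.16=66.7111; Δ=(80.9853−43.5403)/(80.9853−46.1817)=1.0759; B=V−Δ·S=-5.2985
Node (1,1) S=117.3700: V=(p*·142.0177+(1−p*)·80.9853)/1.16=117.3700; Δ=(142.0177−80.9853)/(142.0177−80.9853)=1.0000; B=V−Δ·S=0.0000
Node (0,0) S=97.0000: V=(p*·117.3700+(1−p*)·66.7111)/1.16=96.9819; Δ=(117.3700−66.7111)/(117.3700−66.9300)=1.0043; B=V−Δ·S=-0.4392
Root portfolio cost Δ·97+B reproduces V0=96.9819.

(0,0): Delta=1.0043 Bond=-0.4392
(1,0): Delta=1.0759 Bond=-5.2985
(1,1): Delta=1.0000 Bond=0.0000
(2,0): Delta=2.3269 Bond=-63.9209
(2,1): Delta=1.0000 Bond=0.0000
(2,2): Delta=1.0000 Bond=0.0000
V0=96.9819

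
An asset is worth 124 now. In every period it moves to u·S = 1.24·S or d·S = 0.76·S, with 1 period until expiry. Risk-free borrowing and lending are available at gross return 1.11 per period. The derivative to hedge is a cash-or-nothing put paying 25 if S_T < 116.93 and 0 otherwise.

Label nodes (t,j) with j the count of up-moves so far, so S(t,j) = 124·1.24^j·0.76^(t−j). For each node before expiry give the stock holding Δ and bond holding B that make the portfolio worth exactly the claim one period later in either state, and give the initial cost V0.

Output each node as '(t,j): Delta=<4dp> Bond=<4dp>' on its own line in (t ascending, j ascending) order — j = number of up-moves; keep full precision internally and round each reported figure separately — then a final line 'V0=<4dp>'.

(0,0): Delta=-0.4200 Bond=58.1832
V0=6.0998

Risk-neutral probability p* = (R−d)/(u−d) = (1.11−0.76)/(1.24−0.76) = 0.7292.
At expiry t=1: V(1,0)=25.0000, V(1,1)=0.0000
(0,0): S=124.0000. Δ = (V_up−V_dn)/(S_up−S_dn) = (0.0000−25.0000)/(153.7600−94.2400) = -0.4200. V = [p*·0.0000 + (1−p*)·25.0000]/1.11 = 6.0998. B = V − Δ·S = 58.1832.
Check: Δ(0,0)·S0 + B(0,0) = 6.0998 = V0.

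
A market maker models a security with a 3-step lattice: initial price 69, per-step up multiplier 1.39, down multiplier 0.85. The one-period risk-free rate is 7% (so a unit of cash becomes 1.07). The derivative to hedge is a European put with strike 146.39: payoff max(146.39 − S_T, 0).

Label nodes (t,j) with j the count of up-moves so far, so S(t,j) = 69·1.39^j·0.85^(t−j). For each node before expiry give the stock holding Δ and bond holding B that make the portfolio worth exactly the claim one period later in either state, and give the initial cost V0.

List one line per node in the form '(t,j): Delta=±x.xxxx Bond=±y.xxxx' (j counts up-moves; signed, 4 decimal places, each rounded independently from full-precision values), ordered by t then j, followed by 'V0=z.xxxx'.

(0,0): Delta=-0.8486 Bond=111.1978
(1,0): Delta=-1.0000 Bond=127.8627
(1,1): Delta=-0.7139 Bond=106.0638
(2,0): Delta=-1.0000 Bond=136.8131
(2,1): Delta=-1.0000 Bond=136.8131
(2,2): Delta=-0.4594 Bond=79.5613
V0=52.6461

Risk-neutral probability p* = (R−d)/(u−d) = (1.07−0.85)/(1.39−0.85) = 0.4074.
Terminal payoffs: V(3,0)=104.0154, V(3,1)=77.0950, V(3,2)=33.0723, V(3,3)=0.0000
Node (2,0) S=49.8525: V=(p*·77.0950+(1−p*)·104.0154)/1.07=86.9606; Δ=(77.0950−104.0154)/(69.2950−42.3746)=-1.0000; B=V−Δ·S=136.8131
Node (2,1) S=81.5235: V=(p*·33.0723+(1−p*)·77.0950)/1.07=55.2896; Δ=(33.0723−77.0950)/(113.3177−69.2950)=-1.0000; B=V−Δ·S=136.8131
Node (2,2) S=133.3149: V=(p*·0.0000+(1−p*)·33.0723)/1.07=18.3163; Δ=(0.0000−33.0723)/(185.3077−113.3177)=-0.4594; B=V−Δ·S=79.5613
Node (1,0) S=58.6500: V=(p*·55.2896+(1−p*)·86.9606)/1.07=69.2127; Δ=(55.2896−86.9606)/(81.5235−49.8525)=-1.0000; B=V−Δ·S=127.8627
Node (1,1) S=95.9100: V=(p*·18.3163+(1−p*)·55.2896)/1.07=37.5948; Δ=(18.3163−55.2896)/(133.3149−81.5235)=-0.7139; B=V−Δ·S=106.0638
Node (0,0) S=69.0000: V=(p*·37.5948+(1−p*)·69.2127)/1.07=52.6461; Δ=(37.5948−69.2127)/(95.9100−58.6500)=-0.8486; B=V−Δ·S=111.1978
Root portfolio cost Δ·69+B reproduces V0=52.6461.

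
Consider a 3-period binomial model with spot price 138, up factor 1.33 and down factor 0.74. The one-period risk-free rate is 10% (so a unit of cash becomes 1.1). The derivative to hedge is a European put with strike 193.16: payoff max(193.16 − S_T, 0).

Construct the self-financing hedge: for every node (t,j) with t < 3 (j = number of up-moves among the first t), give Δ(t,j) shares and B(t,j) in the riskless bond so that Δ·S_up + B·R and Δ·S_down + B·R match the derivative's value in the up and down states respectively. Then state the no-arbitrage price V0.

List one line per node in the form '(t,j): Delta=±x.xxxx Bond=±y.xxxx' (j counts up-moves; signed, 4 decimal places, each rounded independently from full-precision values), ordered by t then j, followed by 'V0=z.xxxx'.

(0,0): Delta=-0.5030 Bond=98.9878
(1,0): Delta=-1.0000 Bond=159.6364
(1,1): Delta=-0.3264 Bond=76.4632
(2,0): Delta=-1.0000 Bond=175.6000
(2,1): Delta=-1.0000 Bond=175.6000
(2,2): Delta=-0.0869 Bond=25.6572
V0=29.5686

The replicating-portfolio and risk-neutral prices coincide; use p* = (1.1−0.74)/(1.33−0.74) = 0.6102 for the latter.
Terminal payoffs: V(3,0)=137.2391, V(3,1)=92.6535, V(3,2)=12.5199, V(3,3)=0.0000
(2,0): S=75.5688. Δ = (V_up−V_dn)/(S_up−S_dn) = (92.6535−137.2391)/(100.5065−55.9209) = -1.0000. V = [p*·92.6535 + (1−p*)·137.2391]/1.1 = 100.0312. B = V − Δ·S = 175.6000.
(2,1): S=135.8196. Δ = (V_up−V_dn)/(S_up−S_dn) = (12.5199−92.6535)/(180.6401−100.5065) = -1.0000. V = [p*·12.5199 + (1−p*)·92.6535]/1.1 = 39.7804. B = V − Δ·S = 175.6000.
(2,2): S=244.1082. Δ = (V_up−V_dn)/(S_up−S_dn) = (0.0000−12.5199)/(324.6639−180.6401) = -0.0869. V = [p*·0.0000 + (1−p*)·12.5199]/1.1 = 4.4370. B = V − Δ·S = 25.6572.
(1,0): S=102.1200. Δ = (V_up−V_dn)/(S_up−S_dn) = (39.7804−100.0312)/(135.8196−75.5688) = -1.0000. V = [p*·39.7804 + (1−p*)·100.0312]/1.1 = 57.5164. B = V − Δ·S = 159.6364.
(1,1): S=183.5400. Δ = (V_up−V_dn)/(S_up−S_dn) = (4.4370−39.7804)/(244.1082−135.8196) = -0.3264. V = [p*·4.4370 + (1−p*)·39.7804]/1.1 = 16.5590. B = V − Δ·S = 76.4632.
(0,0): S=138.0000. Δ = (V_up−V_dn)/(S_up−S_dn) = (16.5590−57.5164)/(183.5400−102.1200) = -0.5030. V = [p*·16.5590 + (1−p*)·57.5164]/1.1 = 29.5686. B = V − Δ·S = 98.9878.
The time-0 hedge costs 29.5686, which is the no-arbitrage price.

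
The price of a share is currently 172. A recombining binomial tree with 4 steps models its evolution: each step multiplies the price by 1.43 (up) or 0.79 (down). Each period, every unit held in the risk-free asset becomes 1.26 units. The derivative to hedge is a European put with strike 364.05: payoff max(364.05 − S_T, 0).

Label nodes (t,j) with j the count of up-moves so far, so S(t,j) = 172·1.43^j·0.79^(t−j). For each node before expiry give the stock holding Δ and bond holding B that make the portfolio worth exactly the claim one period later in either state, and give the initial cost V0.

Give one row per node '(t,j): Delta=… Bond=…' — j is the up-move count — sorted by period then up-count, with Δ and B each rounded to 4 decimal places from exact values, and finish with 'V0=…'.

(0,0): Delta=-0.3561 Bond=80.2255
(1,0): Delta=-0.8700 Bond=170.9118
(1,1): Delta=-0.2534 Bond=75.8273
(2,0): Delta=-1.0000 Bond=229.3084
(2,1): Delta=-0.8440 Bond=210.2996
(2,2): Delta=-0.1354 Bond=54.0345
(3,0): Delta=-1.0000 Bond=288.9286
(3,1): Delta=-1.0000 Bond=288.9286
(3,2): Delta=-0.8128 Bond=256.3144
(3,3): Delta=0.0000 Bond=0.0000
V0=18.9824

Risk-neutral probability p* = (R−d)/(u−d) = (1.26−0.79)/(1.43−0.79) = 0.7344.
Terminal payoffs: V(4,0)=297.0559, V(4,1)=242.7821, V(4,2)=144.5398, V(4,3)=0.0000, V(4,4)=0.0000
  t=3,j=0: stock 84.8027 → up 121.2679 (V=242.7821), down 66.9941 (V=297.0559). Price 204.1259; hedge Δ=-1.0000, bond B=288.9286.
  t=3,j=1: stock 153.5036 → up 219.5102 (V=144.5398), down 121.2679 (V=242.7821). Price 135.4249; hedge Δ=-1.0000, bond B=288.9286.
  t=3,j=2: stock 277.8610 → up 397.3412 (V=0.0000), down 219.5102 (V=144.5398). Price 30.4709; hedge Δ=-0.8128, bond B=256.3144.
  t=3,j=3: stock 502.9636 → up 719.2380 (V=0.0000), down 397.3412 (V=0.0000). Price 0.0000; hedge Δ=0.0000, bond B=0.0000.
  t=2,j=0: stock 107.3452 → up 153.5036 (V=135.4249), down 84.8027 (V=204.1259). Price 121.9632; hedge Δ=-1.0000, bond B=229.3084.
  t=2,j=1: stock 194.3084 → up 277.8610 (V=30.4709), down 153.5036 (V=135.4249). Price 46.3090; hedge Δ=-0.8440, bond B=210.2996.
  t=2,j=2: stock 351.7228 → up 502.9636 (V=0.0000), down 277.8610 (V=30.4709). Price 6.4237; hedge Δ=-0.1354, bond B=54.0345.
  t=1,j=0: stock 135.8800 → up 194.3084 (V=46.3090), down 107.3452 (V=121.9632). Price 52.7021; hedge Δ=-0.8700, bond B=170.9118.
  t=1,j=1: stock 245.9600 → up 351.7228 (V=6.4237), down 194.3084 (V=46.3090). Price 13.5065; hedge Δ=-0.2534, bond B=75.8273.
  t=0,j=0: stock 172.0000 → up 245.9600 (V=13.5065), down 135.8800 (V=52.7021). Price 18.9824; hedge Δ=-0.3561, bond B=80.2255.
Check: Δ(0,0)·S0 + B(0,0) = 18.9824 = V0.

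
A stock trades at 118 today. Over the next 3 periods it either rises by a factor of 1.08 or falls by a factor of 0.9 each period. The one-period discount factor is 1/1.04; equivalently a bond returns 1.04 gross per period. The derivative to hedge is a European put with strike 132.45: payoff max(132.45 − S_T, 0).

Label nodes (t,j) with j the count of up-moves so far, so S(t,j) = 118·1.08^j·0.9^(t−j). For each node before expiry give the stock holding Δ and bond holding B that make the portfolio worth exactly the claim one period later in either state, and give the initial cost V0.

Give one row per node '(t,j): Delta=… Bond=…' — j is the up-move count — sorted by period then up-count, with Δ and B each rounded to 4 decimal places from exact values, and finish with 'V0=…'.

The replicating-portfolio and risk-neutral prices coincide; use p* = (1.04−0.9)/(1.08−0.9) = 0.7778 for the latter.
At expiry t=3: V(3,0)=46.4280, V(3,1)=29.2236, V(3,2)=8.5783, V(3,3)=0.0000
Node (2,0) S=95.5800: V=(p*·29.2236+(1−p*)·46.4280)/1.04=31.7758; Δ=(29.2236−46.4280)/(103.2264−86.0220)=-1.0000; B=V−Δ·S=127.3558
Node (2,1) S=114.6960: V=(p*·8.5783+(1−p*)·29.2236)/1.04=12.6598; Δ=(8.5783−29.2236)/(123.8717−103.2264)=-1.0000; B=V−Δ·S=127.3558
Node (2,2) S=137.6352: V=(p*·0.0000+(1−p*)·8.5783)/1.04=1.8330; Δ=(0.0000−8.5783)/(148.6460−123.8717)=-0.3463; B=V−Δ·S=49.4903
Node (1,0) S=106.2000: V=(p*·12.6598+(1−p*)·31.7758)/1.04=16.2575; Δ=(12.6598−31.7758)/(114.6960−95.5800)=-1.0000; B=V−Δ·S=122.4575
Node (1,1) S=127.4400: V=(p*·1.8330+(1−p*)·12.6598)/1.04=4.0759; Δ=(1.8330−12.6598)/(137.6352−114.6960)=-0.4720; B=V−Δ·S=64.2248
Node (0,0) S=118.0000: V=(p*·4.0759+(1−p*)·16.2575)/1.04=6.5220; Δ=(4.0759−16.2575)/(127.4400−106.2000)=-0.5735; B=V−Δ·S=74.1975
Self-financing check: at every node Δ·S+B equals the discounted successor values.

(0,0): Delta=-0.5735 Bond=74.1975
(1,0): Delta=-1.0000 Bond=122.4575
(1,1): Delta=-0.4720 Bond=64.2248
(2,0): Delta=-1.0000 Bond=127.3558
(2,1): Delta=-1.0000 Bond=127.3558
(2,2): Delta=-0.3463 Bond=49.4903
V0=6.5220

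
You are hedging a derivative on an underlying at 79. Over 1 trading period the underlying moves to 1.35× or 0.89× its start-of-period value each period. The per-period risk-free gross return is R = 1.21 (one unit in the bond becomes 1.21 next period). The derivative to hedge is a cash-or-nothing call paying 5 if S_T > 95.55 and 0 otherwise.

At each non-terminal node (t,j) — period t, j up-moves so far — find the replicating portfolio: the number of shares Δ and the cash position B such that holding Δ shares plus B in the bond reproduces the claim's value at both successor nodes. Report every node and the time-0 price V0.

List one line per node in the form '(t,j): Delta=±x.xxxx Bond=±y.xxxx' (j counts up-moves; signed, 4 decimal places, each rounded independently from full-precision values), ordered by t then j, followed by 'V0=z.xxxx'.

(0,0): Delta=0.1376 Bond=-7.9950
V0=2.8746

Under the risk-neutral measure, an up-move has probability p* = (R−d)/(u−d) = 0.6957 and values discount at R = 1.21.
Payoff layer (t=1): V(1,0)=0.0000, V(1,1)=5.0000
(0,0): S=79.0000. Δ = (V_up−V_dn)/(S_up−S_dn) = (5.0000−0.0000)/(106.6500−70.3100) = 0.1376. V = [p*·5.0000 + (1−p*)·0.0000]/1.21 = 2.8746. B = V − Δ·S = -7.9950.
Check: Δ(0,0)·S0 + B(0,0) = 2.8746 = V0.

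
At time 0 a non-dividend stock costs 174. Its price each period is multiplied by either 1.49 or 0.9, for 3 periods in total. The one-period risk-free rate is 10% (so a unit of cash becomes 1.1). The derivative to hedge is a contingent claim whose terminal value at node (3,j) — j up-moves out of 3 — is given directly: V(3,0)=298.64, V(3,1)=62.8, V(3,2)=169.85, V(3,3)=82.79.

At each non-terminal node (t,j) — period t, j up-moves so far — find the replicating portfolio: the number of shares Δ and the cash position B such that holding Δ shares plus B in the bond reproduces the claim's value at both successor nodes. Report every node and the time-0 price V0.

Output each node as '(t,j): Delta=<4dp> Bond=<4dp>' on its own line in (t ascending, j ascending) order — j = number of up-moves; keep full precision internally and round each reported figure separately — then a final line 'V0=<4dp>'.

Under the risk-neutral measure, an up-move has probability p* = (R−d)/(u−d) = 0.3390 and values discount at R = 1.1.
Payoff layer (t=3): V(3,0)=298.6400, V(3,1)=62.8000, V(3,2)=169.8500, V(3,3)=82.7900
  t=2,j=0: stock 140.9400 → up 210.0006 (V=62.8000), down 126.8460 (V=298.6400). Price 198.8129; hedge Δ=-2.8362, bond B=598.5418.
  t=2,j=1: stock 233.3340 → up 347.6677 (V=169.8500), down 210.0006 (V=62.8000). Price 90.0801; hedge Δ=0.7776, bond B=-91.3606.
  t=2,j=2: stock 386.2974 → up 575.5831 (V=82.7900), down 347.6677 (V=169.8500). Price 127.5801; hedge Δ=-0.3820, bond B=275.1394.
  t=1,j=0: stock 156.6000 → up 233.3340 (V=90.0801), down 140.9400 (V=198.8129). Price 147.2312; hedge Δ=-1.1768, bond B=331.5242.
  t=1,j=1: stock 259.2600 → up 386.2974 (V=127.5801), down 233.3340 (V=90.0801). Price 93.4473; hedge Δ=0.2452, bond B=29.8879.
  t=0,j=0: stock 174.0000 → up 259.2600 (V=93.4473), down 156.6000 (V=147.2312). Price 117.2722; hedge Δ=-0.5239, bond B=208.4314.
Check: Δ(0,0)·S0 + B(0,0) = 117.2722 = V0.

(0,0): Delta=-0.5239 Bond=208.4314
(1,0): Delta=-1.1768 Bond=331.5242
(1,1): Delta=0.2452 Bond=29.8879
(2,0): Delta=-2.8362 Bond=598.5418
(2,1): Delta=0.7776 Bond=-91.3606
(2,2): Delta=-0.3820 Bond=275.1394
V0=117.2722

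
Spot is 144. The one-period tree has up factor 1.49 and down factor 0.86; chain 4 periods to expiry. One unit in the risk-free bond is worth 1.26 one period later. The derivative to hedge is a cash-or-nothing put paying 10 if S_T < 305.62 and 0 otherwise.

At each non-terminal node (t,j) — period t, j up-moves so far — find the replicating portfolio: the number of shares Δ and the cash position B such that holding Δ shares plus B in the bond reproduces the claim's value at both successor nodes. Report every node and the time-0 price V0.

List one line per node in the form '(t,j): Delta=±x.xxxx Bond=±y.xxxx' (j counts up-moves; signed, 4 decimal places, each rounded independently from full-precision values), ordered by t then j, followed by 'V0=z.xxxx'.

(0,0): Delta=-0.0243 Bond=5.3433
(1,0): Delta=-0.0325 Bond=7.7500
(1,1): Delta=-0.0216 Bond=6.1474
(2,0): Delta=0.0000 Bond=6.2988
(2,1): Delta=-0.0433 Bond=11.7581
(2,2): Delta=-0.0144 Bond=5.4387
(3,0): Delta=0.0000 Bond=7.9365
(3,1): Delta=0.0000 Bond=7.9365
(3,2): Delta=-0.0577 Bond=18.7705
(3,3): Delta=0.0000 Bond=0.0000
V0=1.8398

Since d<R<u, set p* = (R−d)/(u−d) = 0.6349; price each node as the discounted p*-expectation of its children.
Terminal payoffs: V(4,0)=10.0000, V(4,1)=10.0000, V(4,2)=10.0000, V(4,3)=0.0000, V(4,4)=0.0000
Node (3,0) S=91.5921: V=(p*·10.0000+(1−p*)·10.0000)/1.26=7.9365; Δ=(10.0000−10.0000)/(136.4722−78.7692)=0.0000; B=V−Δ·S=7.9365
Node (3,1) S=158.6886: V=(p*·10.0000+(1−p*)·10.0000)/1.26=7.9365; Δ=(10.0000−10.0000)/(236.4460−136.4722)=0.0000; B=V−Δ·S=7.9365
Node (3,2) S=274.9372: V=(p*·0.0000+(1−p*)·10.0000)/1.26=2.8975; Δ=(0.0000−10.0000)/(409.6564−236.4460)=-0.0577; B=V−Δ·S=18.7705
Node (3,3) S=476.3447: V=(p*·0.0000+(1−p*)·0.0000)/1.26=0.0000; Δ=(0.0000−0.0000)/(709.7535−409.6564)=0.0000; B=V−Δ·S=0.0000
Node (2,0) S=106.5024: V=(p*·7.9365+(1−p*)·7.9365)/1.26=6.2988; Δ=(7.9365−7.9365)/(158.6886−91.5921)=0.0000; B=V−Δ·S=6.2988
Node (2,1) S=184.5216: V=(p*·2.8975+(1−p*)·7.9365)/1.26=3.7596; Δ=(2.8975−7.9365)/(274.9372−158.6886)=-0.0433; B=V−Δ·S=11.7581
Node (2,2) S=319.6944: V=(p*·0.0000+(1−p*)·2.8975)/1.26=0.8395; Δ=(0.0000−2.8975)/(476.3447−274.9372)=-0.0144; B=V−Δ·S=5.4387
Node (1,0) S=123.8400: V=(p*·3.7596+(1−p*)·6.2988)/1.26=3.7195; Δ=(3.7596−6.2988)/(184.5216−106.5024)=-0.0325; B=V−Δ·S=7.7500
Node (1,1) S=214.5600: V=(p*·0.8395+(1−p*)·3.7596)/1.26=1.5124; Δ=(0.8395−3.7596)/(319.6944−184.5216)=-0.0216; B=V−Δ·S=6.1474
Node (0,0) S=144.0000: V=(p*·1.5124+(1−p*)·3.7195)/1.26=1.8398; Δ=(1.5124−3.7195)/(214.5600−123.8400)=-0.0243; B=V−Δ·S=5.3433
The time-0 hedge costs 1.8398, which is the no-arbitrage price.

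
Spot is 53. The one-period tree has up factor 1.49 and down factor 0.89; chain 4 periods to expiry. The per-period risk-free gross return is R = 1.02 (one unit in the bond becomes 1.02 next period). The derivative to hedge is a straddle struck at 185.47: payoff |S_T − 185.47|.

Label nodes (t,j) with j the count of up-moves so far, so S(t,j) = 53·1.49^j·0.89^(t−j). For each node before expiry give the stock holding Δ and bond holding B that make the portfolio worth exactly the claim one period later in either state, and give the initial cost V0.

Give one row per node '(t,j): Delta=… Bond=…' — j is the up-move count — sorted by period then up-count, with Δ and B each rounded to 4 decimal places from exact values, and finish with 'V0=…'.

The replicating-portfolio and risk-neutral prices coincide; use p* = (1.02−0.89)/(1.49−0.89) = 0.2167 for the latter.
Payoff layer (t=4): V(4,0)=152.2166, V(4,1)=129.7986, V(4,2)=92.2673, V(4,3)=29.4340, V(4,4)=75.7587
(3,0): S=37.3634. Δ = (V_up−V_dn)/(S_up−S_dn) = (129.7986−152.2166)/(55.6714−33.2534) = -1.0000. V = [p*·129.7986 + (1−p*)·152.2166]/1.02 = 144.4700. B = V − Δ·S = 181.8333.
(3,1): S=62.5521. Δ = (V_up−V_dn)/(S_up−S_dn) = (92.2673−129.7986)/(93.2027−55.6714) = -1.0000. V = [p*·92.2673 + (1−p*)·129.7986]/1.02 = 119.2812. B = V − Δ·S = 181.8333.
(3,2): S=104.7221. Δ = (V_up−V_dn)/(S_up−S_dn) = (29.4340−92.2673)/(156.0360−93.2027) = -1.0000. V = [p*·29.4340 + (1−p*)·92.2673]/1.02 = 77.1112. B = V − Δ·S = 181.8333.
(3,3): S=175.3213. Δ = (V_up−V_dn)/(S_up−S_dn) = (75.7587−29.4340)/(261.2287−156.0360) = 0.4404. V = [p*·75.7587 + (1−p*)·29.4340]/1.02 = 38.6971. B = V − Δ·S = -38.5107.
(2,0): S=41.9813. Δ = (V_up−V_dn)/(S_up−S_dn) = (119.2812−144.4700)/(62.5521−37.3634) = -1.0000. V = [p*·119.2812 + (1−p*)·144.4700]/1.02 = 136.2867. B = V − Δ·S = 178.2680.
(2,1): S=70.2833. Δ = (V_up−V_dn)/(S_up−S_dn) = (77.1112−119.2812)/(104.7221−62.5521) = -1.0000. V = [p*·77.1112 + (1−p*)·119.2812]/1.02 = 107.9847. B = V − Δ·S = 178.2680.
(2,2): S=117.6653. Δ = (V_up−V_dn)/(S_up−S_dn) = (38.6971−77.1112)/(175.3213−104.7221) = -0.5441. V = [p*·38.6971 + (1−p*)·77.1112]/1.02 = 67.4394. B = V − Δ·S = 131.4629.
(1,0): S=47.1700. Δ = (V_up−V_dn)/(S_up−S_dn) = (107.9847−136.2867)/(70.2833−41.9813) = -1.0000. V = [p*·107.9847 + (1−p*)·136.2867]/1.02 = 127.6025. B = V − Δ·S = 174.7725.
(1,1): S=78.9700. Δ = (V_up−V_dn)/(S_up−S_dn) = (67.4394−107.9847)/(117.6653−70.2833) = -0.8557. V = [p*·67.4394 + (1−p*)·107.9847]/1.02 = 97.2548. B = V − Δ·S = 164.8303.
(0,0): S=53.0000. Δ = (V_up−V_dn)/(S_up−S_dn) = (97.2548−127.6025)/(78.9700−47.1700) = -0.9543. V = [p*·97.2548 + (1−p*)·127.6025]/1.02 = 118.6541. B = V − Δ·S = 169.2337.
Root portfolio cost Δ·53+B reproduces V0=118.6541.

(0,0): Delta=-0.9543 Bond=169.2337
(1,0): Delta=-1.0000 Bond=174.7725
(1,1): Delta=-0.8557 Bond=164.8303
(2,0): Delta=-1.0000 Bond=178.2680
(2,1): Delta=-1.0000 Bond=178.2680
(2,2): Delta=-0.5441 Bond=131.4629
(3,0): Delta=-1.0000 Bond=181.8333
(3,1): Delta=-1.0000 Bond=181.8333
(3,2): Delta=-1.0000 Bond=181.8333
(3,3): Delta=0.4404 Bond=-38.5107
V0=118.6541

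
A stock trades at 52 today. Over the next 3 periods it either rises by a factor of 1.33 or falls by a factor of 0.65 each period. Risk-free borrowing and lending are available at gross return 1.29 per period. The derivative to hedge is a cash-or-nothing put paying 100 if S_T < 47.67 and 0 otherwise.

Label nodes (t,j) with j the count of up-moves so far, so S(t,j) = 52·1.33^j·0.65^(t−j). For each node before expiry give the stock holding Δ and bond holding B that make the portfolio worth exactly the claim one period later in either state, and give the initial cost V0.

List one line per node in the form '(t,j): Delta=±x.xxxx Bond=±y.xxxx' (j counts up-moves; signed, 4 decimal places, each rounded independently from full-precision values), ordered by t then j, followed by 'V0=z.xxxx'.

No-arbitrage ⇒ martingale measure with p* = (R−d)/(u−d) = 0.9412.
At expiry t=3: V(3,0)=100.0000, V(3,1)=100.0000, V(3,2)=0.0000, V(3,3)=0.0000
  t=2,j=0: stock 21.9700 → up 29.2201 (V=100.0000), down 14.2805 (V=100.0000). Price 77.5194; hedge Δ=0.0000, bond B=77.5194.
  t=2,j=1: stock 44.9540 → up 59.7888 (V=0.0000), down 29.2201 (V=100.0000). Price 4.5600; hedge Δ=-3.2713, bond B=151.6188.
  t=2,j=2: stock 91.9828 → up 122.3371 (V=0.0000), down 59.7888 (V=0.0000). Price 0.0000; hedge Δ=0.0000, bond B=0.0000.
  t=1,j=0: stock 33.8000 → up 44.9540 (V=4.5600), down 21.9700 (V=77.5194). Price 6.8618; hedge Δ=-3.1744, bond B=114.1550.
  t=1,j=1: stock 69.1600 → up 91.9828 (V=0.0000), down 44.9540 (V=4.5600). Price 0.2079; hedge Δ=-0.0970, bond B=6.9138.
  t=0,j=0: stock 52.0000 → up 69.1600 (V=0.2079), down 33.8000 (V=6.8618). Price 0.4646; hedge Δ=-0.1882, bond B=10.2497.
Root portfolio cost Δ·52+B reproduces V0=0.4646.

(0,0): Delta=-0.1882 Bond=10.2497
(1,0): Delta=-3.1744 Bond=114.1550
(1,1): Delta=-0.0970 Bond=6.9138
(2,0): Delta=0.0000 Bond=77.5194
(2,1): Delta=-3.2713 Bond=151.6188
(2,2): Delta=0.0000 Bond=0.0000
V0=0.4646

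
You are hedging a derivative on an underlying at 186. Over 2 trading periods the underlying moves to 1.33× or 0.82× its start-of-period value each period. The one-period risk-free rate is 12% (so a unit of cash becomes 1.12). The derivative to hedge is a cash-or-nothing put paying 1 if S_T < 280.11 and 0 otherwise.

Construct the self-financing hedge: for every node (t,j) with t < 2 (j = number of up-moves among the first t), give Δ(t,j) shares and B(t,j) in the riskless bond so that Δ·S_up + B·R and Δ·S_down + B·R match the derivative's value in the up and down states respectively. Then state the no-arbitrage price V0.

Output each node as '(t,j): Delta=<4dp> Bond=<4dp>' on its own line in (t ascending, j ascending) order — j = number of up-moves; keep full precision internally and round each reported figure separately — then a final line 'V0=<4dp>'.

(0,0): Delta=-0.0055 Bond=1.5512
(1,0): Delta=0.0000 Bond=0.8929
(1,1): Delta=-0.0079 Bond=2.3284
V0=0.5213

No-arbitrage ⇒ martingale measure with p* = (R−d)/(u−d) = 0.5882.
At expiry t=2: V(2,0)=1.0000, V(2,1)=1.0000, V(2,2)=0.0000
  t=1,j=0: stock 152.5200 → up 202.8516 (V=1.0000), down 125.0664 (V=1.0000). Price 0.8929; hedge Δ=0.0000, bond B=0.8929.
  t=1,j=1: stock 247.3800 → up 329.0154 (V=0.0000), down 202.8516 (V=1.0000). Price 0.3676; hedge Δ=-0.0079, bond B=2.3284.
  t=0,j=0: stock 186.0000 → up 247.3800 (V=0.3676), down 152.5200 (V=0.8929). Price 0.5213; hedge Δ=-0.0055, bond B=1.5512.
The time-0 hedge costs 0.5213, which is the no-arbitrage price.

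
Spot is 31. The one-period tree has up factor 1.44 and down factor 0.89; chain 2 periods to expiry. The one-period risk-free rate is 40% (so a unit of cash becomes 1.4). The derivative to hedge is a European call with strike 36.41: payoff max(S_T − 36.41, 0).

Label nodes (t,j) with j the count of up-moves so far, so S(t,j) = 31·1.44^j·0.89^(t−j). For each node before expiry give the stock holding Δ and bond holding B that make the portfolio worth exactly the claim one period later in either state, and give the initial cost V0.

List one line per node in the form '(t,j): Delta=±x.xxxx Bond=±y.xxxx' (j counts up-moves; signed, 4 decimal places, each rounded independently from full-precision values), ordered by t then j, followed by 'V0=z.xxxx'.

(0,0): Delta=0.9639 Bond=-17.4248
(1,0): Delta=0.2188 Bond=-3.8369
(1,1): Delta=1.0000 Bond=-26.0071
V0=12.4555

The replicating-portfolio and risk-neutral prices coincide; use p* = (1.4−0.89)/(1.44−0.89) = 0.9273 for the latter.
Terminal values V(2,·): V(2,0)=0.0000, V(2,1)=3.3196, V(2,2)=27.8716
(1,0): S=27.5900. Δ = (V_up−V_dn)/(S_up−S_dn) = (3.3196−0.0000)/(39.7296−24.5551) = 0.2188. V = [p*·3.3196 + (1−p*)·0.0000]/1.4 = 2.1987. B = V − Δ·S = -3.8369.
(1,1): S=44.6400. Δ = (V_up−V_dn)/(S_up−S_dn) = (27.8716−3.3196)/(64.2816−39.7296) = 1.0000. V = [p*·27.8716 + (1−p*)·3.3196]/1.4 = 18.6329. B = V − Δ·S = -26.0071.
(0,0): S=31.0000. Δ = (V_up−V_dn)/(S_up−S_dn) = (18.6329−2.1987)/(44.6400−27.5900) = 0.9639. V = [p*·18.6329 + (1−p*)·2.1987]/1.4 = 12.4555. B = V − Δ·S = -17.4248.
The time-0 hedge costs 12.4555, which is the no-arbitrage price.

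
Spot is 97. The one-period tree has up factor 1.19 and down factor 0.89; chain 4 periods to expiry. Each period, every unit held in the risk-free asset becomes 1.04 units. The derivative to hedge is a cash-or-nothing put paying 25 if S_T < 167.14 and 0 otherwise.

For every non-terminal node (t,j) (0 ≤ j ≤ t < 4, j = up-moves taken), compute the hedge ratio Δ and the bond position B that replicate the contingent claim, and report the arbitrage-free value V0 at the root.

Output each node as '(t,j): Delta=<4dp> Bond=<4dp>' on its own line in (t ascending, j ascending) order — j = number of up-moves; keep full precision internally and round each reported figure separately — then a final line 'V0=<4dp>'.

(0,0): Delta=-0.0955 Bond=29.2949
(1,0): Delta=0.0000 Bond=22.2249
(1,1): Delta=-0.1669 Bond=38.7084
(2,0): Delta=0.0000 Bond=23.1139
(2,1): Delta=0.0000 Bond=23.1139
(2,2): Delta=-0.2917 Bond=57.3995
(3,0): Delta=0.0000 Bond=24.0385
(3,1): Delta=0.0000 Bond=24.0385
(3,2): Delta=0.0000 Bond=24.0385
(3,3): Delta=-0.5098 Bond=95.3526
V0=20.0345

Since d<R<u, set p* = (R−d)/(u−d) = 0.5000; price each node as the discounted p*-expectation of its children.
Terminal values V(4,·): V(4,0)=25.0000, V(4,1)=25.0000, V(4,2)=25.0000, V(4,3)=25.0000, V(4,4)=0.0000
  t=3,j=0: stock 68.3820 → up 81.3746 (V=25.0000), down 60.8600 (V=25.0000). Price 24.0385; hedge Δ=0.0000, bond B=24.0385.
  t=3,j=1: stock 91.4321 → up 108.8042 (V=25.0000), down 81.3746 (V=25.0000). Price 24.0385; hedge Δ=0.0000, bond B=24.0385.
  t=3,j=2: stock 122.2519 → up 145.4798 (V=25.0000), down 108.8042 (V=25.0000). Price 24.0385; hedge Δ=0.0000, bond B=24.0385.
  t=3,j=3: stock 163.4604 → up 194.5179 (V=0.0000), down 145.4798 (V=25.0000). Price 12.0192; hedge Δ=-0.5098, bond B=95.3526.
  t=2,j=0: stock 76.8337 → up 91.4321 (V=24.0385), down 68.3820 (V=24.0385). Price 23.1139; hedge Δ=0.0000, bond B=23.1139.
  t=2,j=1: stock 102.7327 → up 122.2519 (V=24.0385), down 91.4321 (V=24.0385). Price 23.1139; hedge Δ=0.0000, bond B=23.1139.
  t=2,j=2: stock 137.3617 → up 163.4604 (V=12.0192), down 122.2519 (V=24.0385). Price 17.3354; hedge Δ=-0.2917, bond B=57.3995.
  t=1,j=0: stock 86.3300 → up 102.7327 (V=23.1139), down 76.8337 (V=23.1139). Price 22.2249; hedge Δ=0.0000, bond B=22.2249.
  t=1,j=1: stock 115.4300 → up 137.3617 (V=17.3354), down 102.7327 (V=23.1139). Price 19.4468; hedge Δ=-0.1669, bond B=38.7084.
  t=0,j=0: stock 97.0000 → up 115.4300 (V=19.4468), down 86.3300 (V=22.2249). Price 20.0345; hedge Δ=-0.0955, bond B=29.2949.
Each (Δ,B) replicates both successor values, so the strategy is self-financing and V0 is arbitrage-free.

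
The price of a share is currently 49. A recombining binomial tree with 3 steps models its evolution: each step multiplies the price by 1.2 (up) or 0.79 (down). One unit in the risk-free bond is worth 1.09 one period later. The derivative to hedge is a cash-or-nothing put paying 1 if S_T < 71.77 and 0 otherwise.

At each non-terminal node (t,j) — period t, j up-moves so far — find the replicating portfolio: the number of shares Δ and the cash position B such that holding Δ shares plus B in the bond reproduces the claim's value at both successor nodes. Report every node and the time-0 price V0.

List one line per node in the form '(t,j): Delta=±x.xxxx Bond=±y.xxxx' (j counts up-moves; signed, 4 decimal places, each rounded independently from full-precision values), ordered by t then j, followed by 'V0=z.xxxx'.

(0,0): Delta=-0.0224 Bond=1.5688
(1,0): Delta=0.0000 Bond=0.8417
(1,1): Delta=-0.0278 Bond=2.0283
(2,0): Delta=0.0000 Bond=0.9174
(2,1): Delta=0.0000 Bond=0.9174
(2,2): Delta=-0.0346 Bond=2.6852
V0=0.4697

Since d<R<u, set p* = (R−d)/(u−d) = 0.7317; price each node as the discounted p*-expectation of its children.
At expiry t=3: V(3,0)=1.0000, V(3,1)=1.0000, V(3,2)=1.0000, V(3,3)=0.0000
(2,0): S=30.5809. Δ = (V_up−V_dn)/(S_up−S_dn) = (1.0000−1.0000)/(36.6971−24.1589) = 0.0000. V = [p*·1.0000 + (1−p*)·1.0000]/1.09 = 0.9174. B = V − Δ·S = 0.9174.
(2,1): S=46.4520. Δ = (V_up−V_dn)/(S_up−S_dn) = (1.0000−1.0000)/(55.7424−36.6971) = 0.0000. V = [p*·1.0000 + (1−p*)·1.0000]/1.09 = 0.9174. B = V − Δ·S = 0.9174.
(2,2): S=70.5600. Δ = (V_up−V_dn)/(S_up−S_dn) = (0.0000−1.0000)/(84.6720−55.7424) = -0.0346. V = [p*·0.0000 + (1−p*)·1.0000]/1.09 = 0.2461. B = V − Δ·S = 2.6852.
(1,0): S=38.7100. Δ = (V_up−V_dn)/(S_up−S_dn) = (0.9174−0.9174)/(46.4520−30.5809) = 0.0000. V = [p*·0.9174 + (1−p*)·0.9174]/1.09 = 0.8417. B = V − Δ·S = 0.8417.
(1,1): S=58.8000. Δ = (V_up−V_dn)/(S_up−S_dn) = (0.2461−0.9174)/(70.5600−46.4520) = -0.0278. V = [p*·0.2461 + (1−p*)·0.9174]/1.09 = 0.3910. B = V − Δ·S = 2.0283.
(0,0): S=49.0000. Δ = (V_up−V_dn)/(S_up−S_dn) = (0.3910−0.8417)/(58.8000−38.7100) = -0.0224. V = [p*·0.3910 + (1−p*)·0.8417]/1.09 = 0.4697. B = V − Δ·S = 1.5688.
Check: Δ(0,0)·S0 + B(0,0) = 0.4697 = V0.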